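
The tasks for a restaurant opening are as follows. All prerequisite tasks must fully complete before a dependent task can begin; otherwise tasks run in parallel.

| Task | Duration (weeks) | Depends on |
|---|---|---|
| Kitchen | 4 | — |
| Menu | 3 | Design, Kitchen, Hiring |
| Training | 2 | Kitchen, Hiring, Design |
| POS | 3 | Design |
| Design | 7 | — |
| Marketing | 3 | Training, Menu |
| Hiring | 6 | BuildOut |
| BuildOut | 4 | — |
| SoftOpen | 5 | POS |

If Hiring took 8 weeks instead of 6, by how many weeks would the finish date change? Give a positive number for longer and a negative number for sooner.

Actual critical path: BuildOut→Hiring→Menu→Marketing = 4+6+3+3 = 16 ⇒ 16 weeks.
Since Hiring is critical, the +2 change carries straight to that chain (now 18 weeks).
That remains the longest chain; total 18 weeks.
Change in finish: 18 − 16 = +2 weeks.

2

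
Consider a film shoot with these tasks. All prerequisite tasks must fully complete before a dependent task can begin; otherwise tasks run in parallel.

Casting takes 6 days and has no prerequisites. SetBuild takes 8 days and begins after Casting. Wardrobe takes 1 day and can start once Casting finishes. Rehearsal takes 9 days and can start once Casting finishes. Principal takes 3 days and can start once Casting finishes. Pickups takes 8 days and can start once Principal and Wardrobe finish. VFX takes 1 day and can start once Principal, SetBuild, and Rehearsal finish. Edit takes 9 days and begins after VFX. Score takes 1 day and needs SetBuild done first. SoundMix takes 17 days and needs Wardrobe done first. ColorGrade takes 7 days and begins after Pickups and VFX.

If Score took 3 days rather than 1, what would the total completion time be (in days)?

Critical path before the change: Casting→Rehearsal→VFX→Edit = 6+9+1+9 = 25 giving 25 days.
The longest path through Score is only 15 days, so Score has float 10.
The critical path is still Casting→Rehearsal→VFX→Edit; finish is now 25 days.

25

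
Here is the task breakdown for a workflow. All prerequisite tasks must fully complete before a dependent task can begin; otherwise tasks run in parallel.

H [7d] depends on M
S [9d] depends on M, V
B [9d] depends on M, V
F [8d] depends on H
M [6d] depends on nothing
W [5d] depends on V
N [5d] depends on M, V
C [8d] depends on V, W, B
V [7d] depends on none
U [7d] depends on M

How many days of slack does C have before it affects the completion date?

0

Critical path: V→B→C = 7+9+8 = 24, so the finish is 24 days.
C finishes as early as 24 and must finish by 24.
Float = 24 − 24 = 0.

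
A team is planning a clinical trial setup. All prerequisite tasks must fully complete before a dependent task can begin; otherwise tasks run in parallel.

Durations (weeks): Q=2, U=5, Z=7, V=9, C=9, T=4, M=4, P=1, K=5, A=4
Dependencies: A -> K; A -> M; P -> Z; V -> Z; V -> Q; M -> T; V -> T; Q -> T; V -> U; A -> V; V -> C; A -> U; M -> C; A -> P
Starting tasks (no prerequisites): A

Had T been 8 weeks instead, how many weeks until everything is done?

23

As given, the longest chain is A→V→C = 4+9+9 = 22, so the finish is 22 weeks.
T is off the critical path — its longest chain is 19 weeks, giving 3 of slack.
The binding chain switches to A→V→Q→T = 4+9+2+8 = 23; finish 23 weeks.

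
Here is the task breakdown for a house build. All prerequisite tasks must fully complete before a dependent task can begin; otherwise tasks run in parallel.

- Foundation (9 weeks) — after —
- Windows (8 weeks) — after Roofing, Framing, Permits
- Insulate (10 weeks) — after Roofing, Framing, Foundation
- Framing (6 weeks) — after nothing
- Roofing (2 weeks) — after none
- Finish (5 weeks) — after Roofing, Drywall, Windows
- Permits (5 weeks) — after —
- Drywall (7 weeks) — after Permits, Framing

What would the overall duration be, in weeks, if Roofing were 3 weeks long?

19

The binding path is Foundation→Insulate = 9+10 = 19; finish at 19 weeks.
The longest path through Roofing is only 15 weeks, so Roofing has float 4.
The critical path is still Foundation→Insulate; finish is now 19 weeks.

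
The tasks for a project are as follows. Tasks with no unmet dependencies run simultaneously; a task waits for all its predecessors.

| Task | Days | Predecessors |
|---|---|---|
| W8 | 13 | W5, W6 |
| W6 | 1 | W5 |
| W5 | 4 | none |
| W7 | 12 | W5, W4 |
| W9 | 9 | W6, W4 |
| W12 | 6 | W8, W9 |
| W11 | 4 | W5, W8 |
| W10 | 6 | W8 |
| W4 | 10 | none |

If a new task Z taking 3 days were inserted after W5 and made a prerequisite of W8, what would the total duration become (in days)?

Originally the project takes 25 days.
With Z inserted, W8 now waits for max(W5, W6, Z).
New critical path: W5→Z→W8→W10 = 4+3+13+6 = 26 ⇒ 26 days.

26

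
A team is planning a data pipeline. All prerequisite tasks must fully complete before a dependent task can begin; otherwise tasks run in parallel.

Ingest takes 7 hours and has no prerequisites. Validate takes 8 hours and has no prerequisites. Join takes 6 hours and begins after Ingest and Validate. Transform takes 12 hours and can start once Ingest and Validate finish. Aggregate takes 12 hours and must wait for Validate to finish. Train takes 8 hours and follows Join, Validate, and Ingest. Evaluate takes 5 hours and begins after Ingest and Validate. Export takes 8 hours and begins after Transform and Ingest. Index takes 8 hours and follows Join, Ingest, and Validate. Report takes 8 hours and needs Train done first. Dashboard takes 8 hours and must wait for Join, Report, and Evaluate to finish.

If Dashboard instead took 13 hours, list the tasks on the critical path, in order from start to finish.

Validate, Join, Train, Report, Dashboard

Baseline: Validate→Join→Train→Report→Dashboard = 8+6+8+8+8 = 38 → 38 hours.
Dashboard is on the critical path; changing it to 13 makes that path 43 hours.
The critical path is still Validate→Join→Train→Report→Dashboard; finish is now 43 hours.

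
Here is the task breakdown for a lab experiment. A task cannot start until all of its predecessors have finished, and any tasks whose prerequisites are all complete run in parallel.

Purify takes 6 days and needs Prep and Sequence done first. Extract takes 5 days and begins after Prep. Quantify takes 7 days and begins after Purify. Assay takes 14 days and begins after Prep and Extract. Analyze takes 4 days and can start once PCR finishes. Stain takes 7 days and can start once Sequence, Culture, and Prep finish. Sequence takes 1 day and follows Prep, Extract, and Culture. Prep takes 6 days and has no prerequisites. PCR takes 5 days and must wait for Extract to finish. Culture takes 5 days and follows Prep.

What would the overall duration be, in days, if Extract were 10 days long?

30

Baseline: Prep→Extract→Sequence→Purify→Quantify = 6+5+1+6+7 = 25 → 25 days.
Extract lies on that path, so at 10 days the path becomes 30 days.
No other chain overtakes it, so the finish is 30 days.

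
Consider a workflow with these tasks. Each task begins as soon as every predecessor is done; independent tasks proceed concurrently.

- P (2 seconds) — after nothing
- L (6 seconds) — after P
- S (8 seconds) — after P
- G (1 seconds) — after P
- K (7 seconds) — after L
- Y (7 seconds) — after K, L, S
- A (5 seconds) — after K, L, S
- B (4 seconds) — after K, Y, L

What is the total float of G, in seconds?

Critical path: P→L→K→Y→B = 2+6+7+7+4 = 26, so the finish is 26 seconds.
The longest chain containing G totals 3 seconds.
Slack of G = 25 − 2 = 23 seconds.

23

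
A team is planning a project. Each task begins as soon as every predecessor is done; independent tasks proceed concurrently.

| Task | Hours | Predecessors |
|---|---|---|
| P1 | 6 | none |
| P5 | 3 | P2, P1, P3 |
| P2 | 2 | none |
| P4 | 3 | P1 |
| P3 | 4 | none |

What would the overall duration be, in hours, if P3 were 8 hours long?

11

Critical path before the change: P1→P4 = 6+3 = 9 giving 9 hours.
P3 has 2 hours of float (longest path through it is 7).
New critical path: P3→P5 = 8+3 = 11 ⇒ 11 hours.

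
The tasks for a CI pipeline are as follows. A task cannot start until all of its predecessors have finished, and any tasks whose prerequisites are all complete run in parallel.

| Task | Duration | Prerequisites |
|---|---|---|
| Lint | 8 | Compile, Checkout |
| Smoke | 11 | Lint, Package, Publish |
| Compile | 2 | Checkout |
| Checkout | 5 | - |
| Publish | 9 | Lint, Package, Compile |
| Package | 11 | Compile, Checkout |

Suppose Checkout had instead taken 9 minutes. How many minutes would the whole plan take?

Critical path before the change: Checkout→Compile→Package→Publish→Smoke = 5+2+11+9+11 = 38 giving 38 minutes.
Checkout is on the critical path; changing it to 9 makes that path 42 minutes.
No other chain overtakes it, so the finish is 42 minutes.

42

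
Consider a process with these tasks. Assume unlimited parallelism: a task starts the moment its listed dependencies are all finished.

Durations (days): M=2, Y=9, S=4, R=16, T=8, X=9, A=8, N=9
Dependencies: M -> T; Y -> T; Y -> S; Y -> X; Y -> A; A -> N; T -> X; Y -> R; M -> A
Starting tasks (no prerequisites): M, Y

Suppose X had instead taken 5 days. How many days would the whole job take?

The binding path is Y→T→X = 9+8+9 = 26; finish at 26 days.
X lies on that path, so at 5 days the path becomes 22 days.
The binding chain switches to Y→A→N = 9+8+9 = 26; finish 26 days.

26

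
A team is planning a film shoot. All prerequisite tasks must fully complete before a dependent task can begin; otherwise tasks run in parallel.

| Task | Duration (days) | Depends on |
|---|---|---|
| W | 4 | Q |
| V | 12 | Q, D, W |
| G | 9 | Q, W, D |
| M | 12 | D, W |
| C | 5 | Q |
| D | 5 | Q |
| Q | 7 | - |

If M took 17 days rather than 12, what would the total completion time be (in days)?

29

Baseline: Q→D→M = 7+5+12 = 24 → 24 days.
M is on the critical path; changing it to 17 makes that path 29 days.
The critical path is still Q→D→M; finish is now 29 days.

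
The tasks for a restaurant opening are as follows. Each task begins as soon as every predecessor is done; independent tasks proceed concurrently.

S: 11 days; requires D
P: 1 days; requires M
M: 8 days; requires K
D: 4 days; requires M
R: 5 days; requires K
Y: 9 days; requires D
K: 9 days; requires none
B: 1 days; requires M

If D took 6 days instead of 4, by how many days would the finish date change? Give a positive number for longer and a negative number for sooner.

As given, the longest chain is K→M→D→S = 9+8+4+11 = 32, so the finish is 32 days.
Since D is critical, the +2 change carries straight to that chain (now 34 days).
That remains the longest chain; total 34 days.
Change in finish: 34 − 32 = +2 days.

2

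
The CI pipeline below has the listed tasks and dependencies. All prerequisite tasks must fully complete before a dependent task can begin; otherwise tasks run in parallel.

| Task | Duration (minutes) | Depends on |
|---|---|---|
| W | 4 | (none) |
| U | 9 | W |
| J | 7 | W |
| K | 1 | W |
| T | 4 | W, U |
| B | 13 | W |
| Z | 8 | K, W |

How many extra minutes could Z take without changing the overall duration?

4

The longest chain is W→U→T = 4+9+4 = 17; overall finish 17 minutes.
Z finishes as early as 13 and must finish by 17.
Slack of Z = 9 − 5 = 4 minutes.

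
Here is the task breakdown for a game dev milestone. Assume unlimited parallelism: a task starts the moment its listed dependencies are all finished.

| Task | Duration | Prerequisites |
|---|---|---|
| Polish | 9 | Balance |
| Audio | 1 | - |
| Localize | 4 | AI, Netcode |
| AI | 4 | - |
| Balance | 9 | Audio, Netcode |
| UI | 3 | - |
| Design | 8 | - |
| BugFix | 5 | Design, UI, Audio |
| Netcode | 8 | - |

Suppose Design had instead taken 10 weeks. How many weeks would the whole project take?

Baseline: Netcode→Balance→Polish = 8+9+9 = 26 → 26 weeks.
Design has 13 weeks of float (longest path through it is 13).
That remains the longest chain; total 26 weeks.

26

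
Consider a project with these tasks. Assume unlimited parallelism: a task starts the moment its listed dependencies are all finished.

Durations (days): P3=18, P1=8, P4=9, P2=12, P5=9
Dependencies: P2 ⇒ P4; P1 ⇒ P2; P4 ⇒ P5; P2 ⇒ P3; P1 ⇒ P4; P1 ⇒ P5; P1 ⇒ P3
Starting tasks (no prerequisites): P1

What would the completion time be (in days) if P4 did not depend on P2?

38

With the dependency in place, P1→P2→P3 = 8+12+18 = 38 sets the finish at 38 days.
Without P2→P4, P4's earliest start moves from 20 to 8.
After: P1→P2→P3 = 8+12+18 = 38 → 38 days.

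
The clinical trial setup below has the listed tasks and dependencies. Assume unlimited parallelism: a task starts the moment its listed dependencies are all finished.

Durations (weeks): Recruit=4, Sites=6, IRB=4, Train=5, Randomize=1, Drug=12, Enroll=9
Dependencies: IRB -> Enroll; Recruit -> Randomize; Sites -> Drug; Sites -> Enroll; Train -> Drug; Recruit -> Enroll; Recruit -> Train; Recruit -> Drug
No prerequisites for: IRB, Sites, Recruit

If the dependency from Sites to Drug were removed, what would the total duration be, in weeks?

With the dependency in place, Recruit→Train→Drug = 4+5+12 = 21 sets the finish at 21 weeks.
Dropping Sites→Drug doesn't change Drug's earliest start (9); another predecessor still binds.
The longest chain is now Recruit→Train→Drug = 4+5+12 = 21, so the schedule takes 21 weeks.

21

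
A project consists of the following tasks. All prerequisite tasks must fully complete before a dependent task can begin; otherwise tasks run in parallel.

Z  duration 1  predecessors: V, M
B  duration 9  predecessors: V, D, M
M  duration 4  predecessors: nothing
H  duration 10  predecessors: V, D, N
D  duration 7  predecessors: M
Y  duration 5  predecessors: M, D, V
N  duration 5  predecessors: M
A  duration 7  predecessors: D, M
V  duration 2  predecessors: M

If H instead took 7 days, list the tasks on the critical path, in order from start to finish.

The binding path is M→D→H = 4+7+10 = 21; finish at 21 days.
H lies on that path, so at 7 days the path becomes 18 days.
Now M→D→B = 4+7+9 = 20 is longest, so the finish becomes 20 days.

M, D, B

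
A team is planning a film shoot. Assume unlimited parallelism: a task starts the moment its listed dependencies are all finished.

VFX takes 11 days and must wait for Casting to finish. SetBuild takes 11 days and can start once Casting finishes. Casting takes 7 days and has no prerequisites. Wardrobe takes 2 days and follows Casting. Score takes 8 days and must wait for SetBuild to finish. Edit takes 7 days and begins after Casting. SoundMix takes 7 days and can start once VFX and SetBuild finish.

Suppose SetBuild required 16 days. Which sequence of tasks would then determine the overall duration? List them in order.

Casting, SetBuild, Score

The binding path is Casting→SetBuild→Score = 7+11+8 = 26; finish at 26 days.
Since SetBuild is critical, the +5 change carries straight to that chain (now 31 days).
That remains the longest chain; total 31 days.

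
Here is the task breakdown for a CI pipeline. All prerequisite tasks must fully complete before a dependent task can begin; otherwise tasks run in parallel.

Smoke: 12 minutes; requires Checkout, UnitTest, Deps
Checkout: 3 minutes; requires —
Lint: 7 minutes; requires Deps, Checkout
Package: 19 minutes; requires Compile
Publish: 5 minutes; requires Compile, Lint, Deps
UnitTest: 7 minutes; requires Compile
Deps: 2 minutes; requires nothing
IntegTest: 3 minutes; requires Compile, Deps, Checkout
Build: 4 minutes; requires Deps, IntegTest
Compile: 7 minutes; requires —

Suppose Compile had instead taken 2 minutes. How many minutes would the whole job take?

As given, the longest chain is Compile→UnitTest→Smoke = 7+7+12 = 26, so the finish is 26 minutes.
Compile lies on that path, so at 2 minutes the path becomes 21 minutes.
The critical path is still Compile→UnitTest→Smoke; finish is now 21 minutes.

21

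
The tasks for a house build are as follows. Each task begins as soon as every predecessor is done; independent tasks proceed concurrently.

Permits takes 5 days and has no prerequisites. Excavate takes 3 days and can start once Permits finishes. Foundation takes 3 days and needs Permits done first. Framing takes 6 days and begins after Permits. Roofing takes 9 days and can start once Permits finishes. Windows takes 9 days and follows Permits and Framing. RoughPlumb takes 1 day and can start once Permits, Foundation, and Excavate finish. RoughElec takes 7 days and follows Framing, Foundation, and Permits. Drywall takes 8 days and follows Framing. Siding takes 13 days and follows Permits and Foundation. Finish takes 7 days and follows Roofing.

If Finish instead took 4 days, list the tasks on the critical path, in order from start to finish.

Permits, Foundation, Siding

The binding path is Permits→Roofing→Finish = 5+9+7 = 21; finish at 21 days.
Since Finish is critical, the -3 change carries straight to that chain (now 18 days).
New critical path: Permits→Foundation→Siding = 5+3+13 = 21 ⇒ 21 days.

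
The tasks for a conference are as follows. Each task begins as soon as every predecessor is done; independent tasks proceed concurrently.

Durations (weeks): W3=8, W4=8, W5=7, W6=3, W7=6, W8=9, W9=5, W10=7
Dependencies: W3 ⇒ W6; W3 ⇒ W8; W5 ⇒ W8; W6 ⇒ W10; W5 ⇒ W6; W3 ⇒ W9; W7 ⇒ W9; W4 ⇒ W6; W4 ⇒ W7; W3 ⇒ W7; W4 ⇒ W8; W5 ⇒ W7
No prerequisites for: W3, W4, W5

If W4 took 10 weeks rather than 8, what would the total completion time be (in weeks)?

21

Baseline: W4→W7→W9 = 8+6+5 = 19 → 19 weeks.
W4 is on the critical path; changing it to 10 makes that path 21 weeks.
The critical path is still W4→W7→W9; finish is now 21 weeks.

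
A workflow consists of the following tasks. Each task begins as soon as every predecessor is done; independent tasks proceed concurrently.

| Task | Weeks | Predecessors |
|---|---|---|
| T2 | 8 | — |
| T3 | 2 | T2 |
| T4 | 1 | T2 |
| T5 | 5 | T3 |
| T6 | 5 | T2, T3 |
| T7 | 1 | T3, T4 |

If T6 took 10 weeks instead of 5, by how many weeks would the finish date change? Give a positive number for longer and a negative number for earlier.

As given, the longest chain is T2→T3→T6 = 8+2+5 = 15, so the finish is 15 weeks.
T6 lies on that path, so at 10 weeks the path becomes 20 weeks.
That remains the longest chain; total 20 weeks.
Change in finish: 20 − 15 = +5 weeks.

5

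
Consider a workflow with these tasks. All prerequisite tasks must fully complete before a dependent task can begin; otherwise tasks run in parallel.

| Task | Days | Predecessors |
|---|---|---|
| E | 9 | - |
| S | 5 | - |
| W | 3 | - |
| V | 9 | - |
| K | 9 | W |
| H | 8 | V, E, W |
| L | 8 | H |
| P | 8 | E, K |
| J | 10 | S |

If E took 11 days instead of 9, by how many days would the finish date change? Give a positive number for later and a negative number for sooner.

As given, the longest chain is E→H→L = 9+8+8 = 25, so the finish is 25 days.
E lies on that path, so at 11 days the path becomes 27 days.
The critical path is still E→H→L; finish is now 27 days.
Change in finish: 27 − 25 = +2 days.

2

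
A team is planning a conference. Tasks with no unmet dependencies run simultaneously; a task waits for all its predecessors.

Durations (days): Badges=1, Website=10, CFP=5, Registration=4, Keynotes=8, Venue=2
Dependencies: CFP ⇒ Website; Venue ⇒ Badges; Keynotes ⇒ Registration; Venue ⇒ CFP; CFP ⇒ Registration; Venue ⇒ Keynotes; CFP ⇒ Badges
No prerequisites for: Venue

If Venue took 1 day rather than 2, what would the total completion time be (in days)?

As given, the longest chain is Venue→CFP→Website = 2+5+10 = 17, so the finish is 17 days.
Venue is on the critical path; changing it to 1 makes that path 16 days.
No other chain overtakes it, so the finish is 16 days.

16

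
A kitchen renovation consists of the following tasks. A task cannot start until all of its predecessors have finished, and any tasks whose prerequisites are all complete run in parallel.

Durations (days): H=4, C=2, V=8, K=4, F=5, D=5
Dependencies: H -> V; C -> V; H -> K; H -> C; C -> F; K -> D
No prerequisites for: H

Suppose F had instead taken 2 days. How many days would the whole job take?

Baseline: H→C→V = 4+2+8 = 14 → 14 days.
The longest path through F is only 11 days, so F has float 3.
That remains the longest chain; total 14 days.

14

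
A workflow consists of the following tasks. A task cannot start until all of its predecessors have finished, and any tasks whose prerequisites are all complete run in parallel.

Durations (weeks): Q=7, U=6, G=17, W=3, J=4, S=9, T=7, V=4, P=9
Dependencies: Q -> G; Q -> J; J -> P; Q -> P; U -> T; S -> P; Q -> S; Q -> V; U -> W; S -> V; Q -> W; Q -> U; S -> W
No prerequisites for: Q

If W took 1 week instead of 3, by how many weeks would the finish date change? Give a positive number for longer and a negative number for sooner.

0

As given, the longest chain is Q→S→P = 7+9+9 = 25, so the finish is 25 weeks.
W is off the critical path — its longest chain is 19 weeks, giving 6 of slack.
That remains the longest chain; total 25 weeks.
Change in finish: 25 − 25 = +0 weeks.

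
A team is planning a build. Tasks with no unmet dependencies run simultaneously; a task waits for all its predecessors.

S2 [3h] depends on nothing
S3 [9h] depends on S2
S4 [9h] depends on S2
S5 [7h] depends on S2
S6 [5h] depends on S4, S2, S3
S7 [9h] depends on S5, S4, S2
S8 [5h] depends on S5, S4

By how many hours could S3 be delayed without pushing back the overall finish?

4

S2→S4→S7 = 3+9+9 = 21 sets the makespan at 21 hours.
S3 finishes as early as 12 and must finish by 16.
So S3 can slip 16 − 12 = 4 hours.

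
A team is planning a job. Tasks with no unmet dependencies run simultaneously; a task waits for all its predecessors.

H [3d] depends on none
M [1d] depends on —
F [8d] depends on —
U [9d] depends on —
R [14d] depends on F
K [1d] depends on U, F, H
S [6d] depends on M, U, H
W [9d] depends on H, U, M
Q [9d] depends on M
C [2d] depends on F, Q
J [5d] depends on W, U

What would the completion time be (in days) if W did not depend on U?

With the dependency in place, U→W→J = 9+9+5 = 23 sets the finish at 23 days.
Without U→W, W's earliest start moves from 9 to 3.
After: F→R = 8+14 = 22 → 22 days.

22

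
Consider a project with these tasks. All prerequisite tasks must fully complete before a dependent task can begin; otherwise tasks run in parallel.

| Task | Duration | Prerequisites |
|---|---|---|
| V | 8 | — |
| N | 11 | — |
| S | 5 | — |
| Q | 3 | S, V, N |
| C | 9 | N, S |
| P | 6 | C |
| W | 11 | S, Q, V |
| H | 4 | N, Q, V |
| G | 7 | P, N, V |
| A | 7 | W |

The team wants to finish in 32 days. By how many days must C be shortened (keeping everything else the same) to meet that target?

1

Current finish: 33 days; target: 32.
C is on every critical path, so each day cut from C cuts the finish by one (this holds down to a finish of 32).
Need 33 − 32 = 1 day off C → C becomes 8 days, finish becomes 32.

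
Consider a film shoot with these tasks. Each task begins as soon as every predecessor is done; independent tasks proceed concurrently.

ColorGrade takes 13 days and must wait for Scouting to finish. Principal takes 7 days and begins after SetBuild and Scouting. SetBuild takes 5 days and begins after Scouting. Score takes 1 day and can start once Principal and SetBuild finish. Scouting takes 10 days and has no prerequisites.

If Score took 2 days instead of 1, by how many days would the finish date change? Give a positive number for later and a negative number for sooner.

As given, the longest chain is Scouting→SetBuild→Principal→Score = 10+5+7+1 = 23, so the finish is 23 days.
Since Score is critical, the +1 change carries straight to that chain (now 24 days).
The critical path is still Scouting→SetBuild→Principal→Score; finish is now 24 days.
Change in finish: 24 − 23 = +1 days.

1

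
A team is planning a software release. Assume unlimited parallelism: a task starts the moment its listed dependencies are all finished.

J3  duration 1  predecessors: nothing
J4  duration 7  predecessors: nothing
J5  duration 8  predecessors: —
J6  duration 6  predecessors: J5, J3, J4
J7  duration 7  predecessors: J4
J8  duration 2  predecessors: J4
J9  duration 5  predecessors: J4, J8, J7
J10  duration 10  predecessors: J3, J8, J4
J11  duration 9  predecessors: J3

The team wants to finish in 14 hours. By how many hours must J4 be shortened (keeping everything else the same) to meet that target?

5

Current finish: 19 hours; target: 14.
J4 is on every critical path, so each hour cut from J4 cuts the finish by one (this holds down to a finish of 14).
Need 19 − 14 = 5 hours off J4 → J4 becomes 2 hours, finish becomes 14.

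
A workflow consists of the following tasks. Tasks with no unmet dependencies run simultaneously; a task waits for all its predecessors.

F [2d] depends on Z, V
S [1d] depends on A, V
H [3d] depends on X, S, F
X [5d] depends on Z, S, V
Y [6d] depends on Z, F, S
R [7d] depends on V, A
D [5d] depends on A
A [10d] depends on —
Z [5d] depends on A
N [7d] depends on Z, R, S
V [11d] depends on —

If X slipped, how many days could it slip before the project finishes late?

Critical path: V→R→N = 11+7+7 = 25, so the finish is 25 days.
Longest path through X: 23 days (earliest finish 20, latest finish 22).
So X can slip 22 − 20 = 2 days.

2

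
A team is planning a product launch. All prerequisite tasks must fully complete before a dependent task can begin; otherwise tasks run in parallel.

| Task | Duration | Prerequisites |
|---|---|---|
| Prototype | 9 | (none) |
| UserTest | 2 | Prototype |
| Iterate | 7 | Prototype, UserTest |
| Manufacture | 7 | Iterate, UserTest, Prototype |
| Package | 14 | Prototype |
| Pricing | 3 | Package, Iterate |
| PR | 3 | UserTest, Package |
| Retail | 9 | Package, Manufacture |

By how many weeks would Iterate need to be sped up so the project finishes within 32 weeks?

2

Current finish: 34 weeks; target: 32.
Iterate is on every critical path, so each week cut from Iterate cuts the finish by one (this holds down to a finish of 32).
Need 34 − 32 = 2 weeks off Iterate → Iterate becomes 5 weeks, finish becomes 32.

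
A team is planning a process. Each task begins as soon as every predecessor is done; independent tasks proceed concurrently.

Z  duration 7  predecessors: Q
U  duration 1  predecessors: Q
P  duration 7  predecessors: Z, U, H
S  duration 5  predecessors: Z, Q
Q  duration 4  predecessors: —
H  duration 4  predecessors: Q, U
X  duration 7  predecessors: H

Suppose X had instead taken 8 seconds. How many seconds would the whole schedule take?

As given, the longest chain is Q→Z→P = 4+7+7 = 18, so the finish is 18 seconds.
The longest path through X is only 16 seconds, so X has float 2.
No other chain overtakes it, so the finish is 18 seconds.

18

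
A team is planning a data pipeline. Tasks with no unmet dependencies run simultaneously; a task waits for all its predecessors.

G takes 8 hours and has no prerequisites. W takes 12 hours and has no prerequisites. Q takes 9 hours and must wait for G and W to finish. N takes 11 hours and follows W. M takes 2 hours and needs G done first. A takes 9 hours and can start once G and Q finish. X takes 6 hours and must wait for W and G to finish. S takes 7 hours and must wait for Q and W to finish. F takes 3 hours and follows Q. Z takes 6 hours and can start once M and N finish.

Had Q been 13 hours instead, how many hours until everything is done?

Actual critical path: W→Q→A = 12+9+9 = 30 ⇒ 30 hours.
Q is on the critical path; changing it to 13 makes that path 34 hours.
No other chain overtakes it, so the finish is 34 hours.

34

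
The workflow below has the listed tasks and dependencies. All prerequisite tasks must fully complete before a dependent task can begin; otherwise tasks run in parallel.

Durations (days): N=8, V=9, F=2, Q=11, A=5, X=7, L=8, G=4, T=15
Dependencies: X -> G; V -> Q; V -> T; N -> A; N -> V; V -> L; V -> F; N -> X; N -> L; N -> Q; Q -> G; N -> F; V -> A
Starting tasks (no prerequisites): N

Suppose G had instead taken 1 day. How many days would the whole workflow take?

32

Actual critical path: N→V→Q→G = 8+9+11+4 = 32 ⇒ 32 days.
Since G is critical, the -3 change carries straight to that chain (now 29 days).
New critical path: N→V→T = 8+9+15 = 32 ⇒ 32 days.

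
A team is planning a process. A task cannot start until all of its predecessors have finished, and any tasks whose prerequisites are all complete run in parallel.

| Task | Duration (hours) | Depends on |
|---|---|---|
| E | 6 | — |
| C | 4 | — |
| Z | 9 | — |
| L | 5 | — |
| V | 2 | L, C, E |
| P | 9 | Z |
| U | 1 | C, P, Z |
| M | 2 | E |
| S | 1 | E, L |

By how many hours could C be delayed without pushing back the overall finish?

13

Z→P→U = 9+9+1 = 19 sets the makespan at 19 hours.
C finishes as early as 4 and must finish by 17.
Slack of C = 13 − 0 = 13 hours.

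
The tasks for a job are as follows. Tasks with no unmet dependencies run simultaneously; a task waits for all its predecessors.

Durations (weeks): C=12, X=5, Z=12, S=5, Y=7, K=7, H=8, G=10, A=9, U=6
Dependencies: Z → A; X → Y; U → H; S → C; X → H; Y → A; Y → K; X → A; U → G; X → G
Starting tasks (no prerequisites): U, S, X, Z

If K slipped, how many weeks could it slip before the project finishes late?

Critical path: X→Y→A = 5+7+9 = 21, so the finish is 21 weeks.
Longest path through K: 19 weeks (earliest finish 19, latest finish 21).
Float = 21 − 19 = 2.

2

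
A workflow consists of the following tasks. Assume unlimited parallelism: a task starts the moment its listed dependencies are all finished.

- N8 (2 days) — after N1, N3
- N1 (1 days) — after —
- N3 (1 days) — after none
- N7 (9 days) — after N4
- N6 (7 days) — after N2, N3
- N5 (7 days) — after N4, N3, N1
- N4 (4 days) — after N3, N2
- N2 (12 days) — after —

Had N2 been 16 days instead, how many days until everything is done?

Critical path before the change: N2→N4→N7 = 12+4+9 = 25 giving 25 days.
Since N2 is critical, the +4 change carries straight to that chain (now 29 days).
No other chain overtakes it, so the finish is 29 days.

29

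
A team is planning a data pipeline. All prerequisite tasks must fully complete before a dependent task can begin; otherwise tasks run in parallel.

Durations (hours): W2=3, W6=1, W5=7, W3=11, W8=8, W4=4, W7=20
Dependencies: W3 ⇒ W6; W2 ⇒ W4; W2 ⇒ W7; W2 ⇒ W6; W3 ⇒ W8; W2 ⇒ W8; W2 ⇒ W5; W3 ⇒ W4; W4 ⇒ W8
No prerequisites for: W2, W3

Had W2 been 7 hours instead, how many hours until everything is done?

27

Critical path before the change: W2→W7 = 3+20 = 23 giving 23 hours.
Since W2 is critical, the +4 change carries straight to that chain (now 27 hours).
The critical path is still W2→W7; finish is now 27 hours.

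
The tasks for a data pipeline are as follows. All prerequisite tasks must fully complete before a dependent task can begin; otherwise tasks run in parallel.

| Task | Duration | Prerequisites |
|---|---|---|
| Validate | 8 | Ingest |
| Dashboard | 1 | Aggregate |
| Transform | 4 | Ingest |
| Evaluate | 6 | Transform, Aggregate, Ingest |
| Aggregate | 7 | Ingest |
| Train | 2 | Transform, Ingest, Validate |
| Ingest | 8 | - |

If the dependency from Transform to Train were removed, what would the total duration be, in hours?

With the dependency in place, Ingest→Aggregate→Evaluate = 8+7+6 = 21 sets the finish at 21 hours.
Dropping Transform→Train doesn't change Train's earliest start (16); another predecessor still binds.
After: Ingest→Aggregate→Evaluate = 8+7+6 = 21 → 21 hours.

21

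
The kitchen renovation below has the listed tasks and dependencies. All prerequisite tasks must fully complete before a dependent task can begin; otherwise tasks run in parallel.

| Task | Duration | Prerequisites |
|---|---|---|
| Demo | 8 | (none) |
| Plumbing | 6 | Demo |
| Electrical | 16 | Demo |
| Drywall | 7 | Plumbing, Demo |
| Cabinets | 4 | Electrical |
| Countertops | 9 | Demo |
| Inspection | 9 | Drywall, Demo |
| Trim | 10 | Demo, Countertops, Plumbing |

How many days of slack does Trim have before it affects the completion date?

3

Demo→Plumbing→Drywall→Inspection = 8+6+7+9 = 30 sets the makespan at 30 days.
The longest chain containing Trim totals 27 days.
Slack of Trim = 20 − 17 = 3 days.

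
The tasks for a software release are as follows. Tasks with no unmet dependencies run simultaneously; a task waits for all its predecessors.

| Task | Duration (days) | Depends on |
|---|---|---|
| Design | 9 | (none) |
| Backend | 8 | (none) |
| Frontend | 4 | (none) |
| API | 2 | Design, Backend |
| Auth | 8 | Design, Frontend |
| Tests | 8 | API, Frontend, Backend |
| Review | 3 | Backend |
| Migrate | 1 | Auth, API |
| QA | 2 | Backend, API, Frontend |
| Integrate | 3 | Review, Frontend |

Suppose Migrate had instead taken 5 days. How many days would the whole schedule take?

22

The binding path is Design→API→Tests = 9+2+8 = 19; finish at 19 days.
Migrate is off the critical path — its longest chain is 18 days, giving 1 of slack.
The binding chain switches to Design→Auth→Migrate = 9+8+5 = 22; finish 22 days.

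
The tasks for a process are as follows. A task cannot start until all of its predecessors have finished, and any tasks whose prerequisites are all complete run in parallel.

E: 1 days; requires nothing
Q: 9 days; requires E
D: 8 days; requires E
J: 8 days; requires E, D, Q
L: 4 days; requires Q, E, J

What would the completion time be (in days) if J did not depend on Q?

Before: longest chain E→Q→J→L = 1+9+8+4 = 22, finish 22.
Without Q→J, J's earliest start moves from 10 to 9.
After: E→D→J→L = 1+8+8+4 = 21 → 21 days.

21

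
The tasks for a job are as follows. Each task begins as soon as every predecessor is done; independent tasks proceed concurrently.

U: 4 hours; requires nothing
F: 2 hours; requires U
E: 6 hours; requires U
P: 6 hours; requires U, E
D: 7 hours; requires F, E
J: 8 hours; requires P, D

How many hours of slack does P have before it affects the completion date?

U→E→D→J = 4+6+7+8 = 25 sets the makespan at 25 hours.
P finishes as early as 16 and must finish by 17.
Slack of P = 11 − 10 = 1 hour.

1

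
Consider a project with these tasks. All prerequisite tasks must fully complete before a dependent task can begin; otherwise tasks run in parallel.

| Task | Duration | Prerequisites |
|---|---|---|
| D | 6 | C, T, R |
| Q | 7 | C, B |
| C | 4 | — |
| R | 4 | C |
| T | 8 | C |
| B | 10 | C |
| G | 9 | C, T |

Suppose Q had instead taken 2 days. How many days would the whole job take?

21

Actual critical path: C→B→Q = 4+10+7 = 21 ⇒ 21 days.
Q lies on that path, so at 2 days the path becomes 16 days.
New critical path: C→T→G = 4+8+9 = 21 ⇒ 21 days.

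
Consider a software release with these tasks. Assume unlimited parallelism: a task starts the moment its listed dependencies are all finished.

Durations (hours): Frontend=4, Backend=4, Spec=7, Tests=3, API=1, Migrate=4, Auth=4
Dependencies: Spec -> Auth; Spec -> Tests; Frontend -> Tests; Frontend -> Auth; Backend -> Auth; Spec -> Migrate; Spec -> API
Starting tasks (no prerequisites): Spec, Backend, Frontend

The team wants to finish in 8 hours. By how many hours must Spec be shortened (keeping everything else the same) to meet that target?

Current finish: 11 hours; target: 8.
Spec is on every critical path, so each hour cut from Spec cuts the finish by one (this holds down to a finish of 8).
Need 11 − 8 = 3 hours off Spec → Spec becomes 4 hours, finish becomes 8.

3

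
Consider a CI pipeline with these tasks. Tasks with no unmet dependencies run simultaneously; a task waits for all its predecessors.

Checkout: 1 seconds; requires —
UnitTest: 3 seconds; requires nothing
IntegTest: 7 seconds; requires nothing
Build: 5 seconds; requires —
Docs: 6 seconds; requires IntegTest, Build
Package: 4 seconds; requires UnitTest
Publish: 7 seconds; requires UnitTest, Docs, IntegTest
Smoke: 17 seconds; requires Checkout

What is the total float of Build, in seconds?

Critical path: IntegTest→Docs→Publish = 7+6+7 = 20, so the finish is 20 seconds.
Build finishes as early as 5 and must finish by 7.
Float = 20 − 18 = 2.

2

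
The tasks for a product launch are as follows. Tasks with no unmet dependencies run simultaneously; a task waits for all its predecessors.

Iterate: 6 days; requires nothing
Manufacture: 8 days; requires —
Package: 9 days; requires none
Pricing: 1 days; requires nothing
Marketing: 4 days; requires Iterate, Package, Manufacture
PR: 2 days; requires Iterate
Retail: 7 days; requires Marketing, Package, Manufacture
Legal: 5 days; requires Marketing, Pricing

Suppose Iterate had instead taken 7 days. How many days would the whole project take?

Critical path before the change: Package→Marketing→Retail = 9+4+7 = 20 giving 20 days.
Iterate is off the critical path — its longest chain is 17 days, giving 3 of slack.
That remains the longest chain; total 20 days.

20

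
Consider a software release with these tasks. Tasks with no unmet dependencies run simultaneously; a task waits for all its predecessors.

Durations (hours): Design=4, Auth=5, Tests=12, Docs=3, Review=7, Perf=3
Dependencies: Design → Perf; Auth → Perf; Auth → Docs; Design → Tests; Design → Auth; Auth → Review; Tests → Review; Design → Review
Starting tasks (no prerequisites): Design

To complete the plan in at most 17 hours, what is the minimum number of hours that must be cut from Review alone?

6

Current finish: 23 hours; target: 17.
Review is on every critical path, so each hour cut from Review cuts the finish by one (this holds down to a finish of 17).
Need 23 − 17 = 6 hours off Review → Review becomes 1 hour, finish becomes 17.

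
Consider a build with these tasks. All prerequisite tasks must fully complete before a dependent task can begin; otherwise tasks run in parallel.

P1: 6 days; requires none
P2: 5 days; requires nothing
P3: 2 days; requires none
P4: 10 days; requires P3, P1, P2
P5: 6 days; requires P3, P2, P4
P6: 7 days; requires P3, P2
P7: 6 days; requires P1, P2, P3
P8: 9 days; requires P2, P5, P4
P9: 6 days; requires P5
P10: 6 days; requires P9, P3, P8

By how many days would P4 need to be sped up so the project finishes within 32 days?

5

Current finish: 37 days; target: 32.
P4 is on every critical path, so each day cut from P4 cuts the finish by one (this holds down to a finish of 28).
Need 37 − 32 = 5 days off P4 → P4 becomes 5 days, finish becomes 32.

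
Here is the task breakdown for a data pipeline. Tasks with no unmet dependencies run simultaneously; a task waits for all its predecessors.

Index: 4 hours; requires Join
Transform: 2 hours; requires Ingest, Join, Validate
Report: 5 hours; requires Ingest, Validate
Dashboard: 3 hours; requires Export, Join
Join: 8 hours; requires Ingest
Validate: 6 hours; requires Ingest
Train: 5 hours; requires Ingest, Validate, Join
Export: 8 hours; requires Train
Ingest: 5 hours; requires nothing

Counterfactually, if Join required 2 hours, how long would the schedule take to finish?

27

Critical path before the change: Ingest→Join→Train→Export→Dashboard = 5+8+5+8+3 = 29 giving 29 hours.
Join is on the critical path; changing it to 2 makes that path 23 hours.
New critical path: Ingest→Validate→Train→Export→Dashboard = 5+6+5+8+3 = 27 ⇒ 27 hours.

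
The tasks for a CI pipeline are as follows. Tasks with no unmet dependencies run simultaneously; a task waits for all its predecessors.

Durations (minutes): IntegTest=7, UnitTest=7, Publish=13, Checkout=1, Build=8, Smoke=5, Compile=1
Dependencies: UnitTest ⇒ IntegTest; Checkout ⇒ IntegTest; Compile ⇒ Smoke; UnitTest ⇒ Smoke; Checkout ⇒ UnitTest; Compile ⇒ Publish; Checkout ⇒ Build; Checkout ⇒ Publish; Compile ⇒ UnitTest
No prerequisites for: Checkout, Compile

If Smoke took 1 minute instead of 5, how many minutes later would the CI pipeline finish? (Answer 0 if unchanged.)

0

As given, the longest chain is Checkout→UnitTest→IntegTest = 1+7+7 = 15, so the finish is 15 minutes.
Smoke is off the critical path — its longest chain is 13 minutes, giving 2 of slack.
That remains the longest chain; total 15 minutes.
Change in finish: 15 − 15 = +0 minutes.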